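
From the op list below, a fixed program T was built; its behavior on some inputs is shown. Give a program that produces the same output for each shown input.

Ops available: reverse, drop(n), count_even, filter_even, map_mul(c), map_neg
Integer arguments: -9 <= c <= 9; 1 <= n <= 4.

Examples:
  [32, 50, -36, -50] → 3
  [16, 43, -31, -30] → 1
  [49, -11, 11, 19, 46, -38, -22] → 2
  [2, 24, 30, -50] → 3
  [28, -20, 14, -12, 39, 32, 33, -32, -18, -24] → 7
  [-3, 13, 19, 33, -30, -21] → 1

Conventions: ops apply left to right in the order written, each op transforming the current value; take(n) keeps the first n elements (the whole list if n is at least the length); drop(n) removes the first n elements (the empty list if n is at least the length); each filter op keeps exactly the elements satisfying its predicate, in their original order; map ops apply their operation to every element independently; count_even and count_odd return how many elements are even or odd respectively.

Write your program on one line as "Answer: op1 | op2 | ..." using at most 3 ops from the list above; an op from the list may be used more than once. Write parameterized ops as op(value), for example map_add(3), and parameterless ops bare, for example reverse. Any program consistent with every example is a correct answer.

reverse | drop(1) | count_even

Check, running the answer program on each example:
  [32, 50, -36, -50] -> [-50, -36, 50, 32] -> [-36, 50, 32] -> 3
  [16, 43, -31, -30] -> [-30, -31, 43, 16] -> [-31, 43, 16] -> 1
  [49, -11, 11, 19, 46, -38, -22] -> [-22, -38, 46, 19, 11, -11, 49] -> [-38, 46, 19, 11, -11, 49] -> 2
  [2, 24, 30, -50] -> [-50, 30, 24, 2] -> [30, 24, 2] -> 3
  [28, -20, 14, -12, 39, 32, 33, -32, -18, -24] -> [-24, -18, -32, 33, 32, 39, -12, 14, -20, 28] -> [-18, -32, 33, 32, 39, -12, 14, -20, 28] -> 7
  [-3, 13, 19, 33, -30, -21] -> [-21, -30, 33, 19, 13, -3] -> [-30, 33, 19, 13, -3] -> 1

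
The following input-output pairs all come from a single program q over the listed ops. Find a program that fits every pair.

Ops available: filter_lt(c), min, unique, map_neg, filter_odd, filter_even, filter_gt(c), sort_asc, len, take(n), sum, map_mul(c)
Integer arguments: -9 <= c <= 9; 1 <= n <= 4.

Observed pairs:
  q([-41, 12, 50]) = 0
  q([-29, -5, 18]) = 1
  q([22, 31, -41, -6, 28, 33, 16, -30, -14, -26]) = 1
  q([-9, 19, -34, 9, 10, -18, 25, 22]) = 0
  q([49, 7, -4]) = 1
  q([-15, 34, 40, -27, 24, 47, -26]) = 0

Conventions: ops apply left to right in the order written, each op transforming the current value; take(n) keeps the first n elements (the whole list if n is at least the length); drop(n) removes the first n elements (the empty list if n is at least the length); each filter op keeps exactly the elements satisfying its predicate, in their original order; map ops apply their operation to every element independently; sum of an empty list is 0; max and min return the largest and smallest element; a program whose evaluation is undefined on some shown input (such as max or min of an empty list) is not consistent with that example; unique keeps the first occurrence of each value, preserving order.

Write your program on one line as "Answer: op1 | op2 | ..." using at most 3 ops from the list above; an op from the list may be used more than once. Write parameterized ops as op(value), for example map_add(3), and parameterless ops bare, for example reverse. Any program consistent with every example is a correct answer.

filter_gt(-7) | filter_lt(1) | len

Check, running the answer program on each example:
  [-41, 12, 50] -> [12, 50] -> [] -> 0
  [-29, -5, 18] -> [-5, 18] -> [-5] -> 1
  [22, 31, -41, -6, 28, 33, 16, -30, -14, -26] -> [22, 31, -6, 28, 33, 16] -> [-6] -> 1
  [-9, 19, -34, 9, 10, -18, 25, 22] -> [19, 9, 10, 25, 22] -> [] -> 0
  [49, 7, -4] -> [49, 7, -4] -> [-4] -> 1
  [-15, 34, 40, -27, 24, 47, -26] -> [34, 40, 24, 47] -> [] -> 0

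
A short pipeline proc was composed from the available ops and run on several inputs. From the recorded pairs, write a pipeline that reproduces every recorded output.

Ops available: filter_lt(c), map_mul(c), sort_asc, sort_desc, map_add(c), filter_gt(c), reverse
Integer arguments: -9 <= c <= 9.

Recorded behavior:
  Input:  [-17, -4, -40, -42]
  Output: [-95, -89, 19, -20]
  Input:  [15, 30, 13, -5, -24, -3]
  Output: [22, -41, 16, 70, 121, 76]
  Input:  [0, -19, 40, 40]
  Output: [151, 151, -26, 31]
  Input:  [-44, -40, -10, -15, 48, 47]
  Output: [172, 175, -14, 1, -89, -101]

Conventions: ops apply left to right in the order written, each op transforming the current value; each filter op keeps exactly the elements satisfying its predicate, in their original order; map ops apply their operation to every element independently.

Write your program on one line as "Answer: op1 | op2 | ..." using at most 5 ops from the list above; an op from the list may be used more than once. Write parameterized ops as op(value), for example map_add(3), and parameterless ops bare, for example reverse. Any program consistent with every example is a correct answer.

reverse | map_add(8) | map_mul(3) | map_add(7)

Check, running the answer program on each example:
  [-17, -4, -40, -42] -> [-42, -40, -4, -17] -> [-34, -32, 4, -9] -> [-102, -96, 12, -27] -> [-95, -89, 19, -20]
  [15, 30, 13, -5, -24, -3] -> [-3, -24, -5, 13, 30, 15] -> [5, -16, 3, 21, 38, 23] -> [15, -48, 9, 63, 114, 69] -> [22, -41, 16, 70, 121, 76]
  [0, -19, 40, 40] -> [40, 40, -19, 0] -> [48, 48, -11, 8] -> [144, 144, -33, 24] -> [151, 151, -26, 31]
  [-44, -40, -10, -15, 48, 47] -> [47, 48, -15, -10, -40, -44] -> [55, 56, -7, -2, -32, -36] -> [165, 168, -21, -6, -96, -108] -> [172, 175, -14, 1, -89, -101]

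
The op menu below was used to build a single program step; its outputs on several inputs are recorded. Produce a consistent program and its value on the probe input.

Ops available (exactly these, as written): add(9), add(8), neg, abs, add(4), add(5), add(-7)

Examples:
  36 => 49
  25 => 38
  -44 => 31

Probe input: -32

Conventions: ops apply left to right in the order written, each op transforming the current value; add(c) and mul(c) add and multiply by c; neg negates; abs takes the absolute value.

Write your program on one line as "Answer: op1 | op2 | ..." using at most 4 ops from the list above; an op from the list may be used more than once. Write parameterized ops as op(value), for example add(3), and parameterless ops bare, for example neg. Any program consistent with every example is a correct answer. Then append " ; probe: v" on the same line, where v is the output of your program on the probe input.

add(4) | add(9) | abs ; probe: 19

Check, running the answer program on each example:
  36 -> 40 -> 49 -> 49
  25 -> 29 -> 38 -> 38
  -44 -> -40 -> -31 -> 31
  probe: -32 -> -28 -> -19 -> 19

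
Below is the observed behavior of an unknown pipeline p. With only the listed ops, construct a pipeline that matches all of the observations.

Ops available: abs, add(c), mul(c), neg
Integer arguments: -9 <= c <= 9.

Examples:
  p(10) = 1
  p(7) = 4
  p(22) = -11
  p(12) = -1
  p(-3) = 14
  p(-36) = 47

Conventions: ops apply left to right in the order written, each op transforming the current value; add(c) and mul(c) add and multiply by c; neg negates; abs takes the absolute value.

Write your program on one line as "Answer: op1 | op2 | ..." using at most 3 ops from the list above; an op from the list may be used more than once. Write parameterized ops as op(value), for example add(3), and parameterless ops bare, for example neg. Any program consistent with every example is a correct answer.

neg | add(9) | add(2)

Check, running the answer program on each example:
  10 -> -10 -> -1 -> 1
  7 -> -7 -> 2 -> 4
  22 -> -22 -> -13 -> -11
  12 -> -12 -> -3 -> -1
  -3 -> 3 -> 12 -> 14
  -36 -> 36 -> 45 -> 47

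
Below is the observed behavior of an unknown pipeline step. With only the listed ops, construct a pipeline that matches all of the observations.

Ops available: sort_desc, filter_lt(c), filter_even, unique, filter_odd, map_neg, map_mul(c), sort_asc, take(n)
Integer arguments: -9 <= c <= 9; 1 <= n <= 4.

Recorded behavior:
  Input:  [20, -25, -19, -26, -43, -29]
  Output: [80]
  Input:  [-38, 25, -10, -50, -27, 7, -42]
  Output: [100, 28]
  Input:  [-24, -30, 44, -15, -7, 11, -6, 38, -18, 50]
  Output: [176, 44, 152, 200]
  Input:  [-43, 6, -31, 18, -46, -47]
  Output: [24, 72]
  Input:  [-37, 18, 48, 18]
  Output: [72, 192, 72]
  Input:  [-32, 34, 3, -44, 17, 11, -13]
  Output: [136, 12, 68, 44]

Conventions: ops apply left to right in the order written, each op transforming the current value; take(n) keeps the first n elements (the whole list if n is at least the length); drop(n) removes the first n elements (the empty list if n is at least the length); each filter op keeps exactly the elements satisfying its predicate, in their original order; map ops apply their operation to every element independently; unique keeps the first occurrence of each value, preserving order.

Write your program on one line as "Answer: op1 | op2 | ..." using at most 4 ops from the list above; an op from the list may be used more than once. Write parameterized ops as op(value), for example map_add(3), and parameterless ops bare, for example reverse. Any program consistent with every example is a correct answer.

map_neg | map_mul(4) | filter_lt(-1) | map_neg

Check, running the answer program on each example:
  [20, -25, -19, -26, -43, -29] -> [-20, 25, 19, 26, 43, 29] -> [-80, 100, 76, 104, 172, 116] -> [-80] -> [80]
  [-38, 25, -10, -50, -27, 7, -42] -> [38, -25, 10, 50, 27, -7, 42] -> [152, -100, 40, 200, 108, -28, 168] -> [-100, -28] -> [100, 28]
  [-24, -30, 44, -15, -7, 11, -6, 38, -18, 50] -> [24, 30, -44, 15, 7, -11, 6, -38, 18, -50] -> [96, 120, -176, 60, 28, -44, 24, -152, 72, -200] -> [-176, -44, -152, -200] -> [176, 44, 152, 200]
  [-43, 6, -31, 18, -46, -47] -> [43, -6, 31, -18, 46, 47] -> [172, -24, 124, -72, 184, 188] -> [-24, -72] -> [24, 72]
  [-37, 18, 48, 18] -> [37, -18, -48, -18] -> [148, -72, -192, -72] -> [-72, -192, -72] -> [72, 192, 72]
  [-32, 34, 3, -44, 17, 11, -13] -> [32, -34, -3, 44, -17, -11, 13] -> [128, -136, -12, 176, -68, -44, 52] -> [-136, -12, -68, -44] -> [136, 12, 68, 44]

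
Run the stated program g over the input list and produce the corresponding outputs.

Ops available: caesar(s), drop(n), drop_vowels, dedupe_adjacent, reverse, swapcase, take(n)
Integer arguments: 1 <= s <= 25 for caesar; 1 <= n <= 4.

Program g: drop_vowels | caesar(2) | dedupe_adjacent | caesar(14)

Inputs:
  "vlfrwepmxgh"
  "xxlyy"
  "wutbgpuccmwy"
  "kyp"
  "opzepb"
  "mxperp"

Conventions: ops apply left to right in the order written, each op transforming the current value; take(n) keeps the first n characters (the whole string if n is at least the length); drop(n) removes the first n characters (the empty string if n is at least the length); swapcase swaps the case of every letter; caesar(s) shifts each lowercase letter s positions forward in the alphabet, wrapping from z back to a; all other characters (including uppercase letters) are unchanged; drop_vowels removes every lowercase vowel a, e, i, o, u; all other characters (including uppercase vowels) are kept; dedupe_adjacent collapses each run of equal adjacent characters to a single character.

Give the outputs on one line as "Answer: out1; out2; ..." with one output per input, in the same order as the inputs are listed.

Execution, op by op:
  "vlfrwepmxgh" -> "vlfrwpmxgh" -> "xnhtyrozij" -> "xnhtyrozij" -> "lbvhmfcnwx"
  "xxlyy" -> "xxlyy" -> "zznaa" -> "zna" -> "nbo"
  "wutbgpuccmwy" -> "wtbgpccmwy" -> "yvdireeoya" -> "yvdireoya" -> "mjrwfscmo"
  "kyp" -> "kyp" -> "mar" -> "mar" -> "aof"
  "opzepb" -> "pzpb" -> "rbrd" -> "rbrd" -> "fpfr"
  "mxperp" -> "mxprp" -> "ozrtr" -> "ozrtr" -> "cnfhf"

"lbvhmfcnwx"; "nbo"; "mjrwfscmo"; "aof"; "fpfr"; "cnfhf"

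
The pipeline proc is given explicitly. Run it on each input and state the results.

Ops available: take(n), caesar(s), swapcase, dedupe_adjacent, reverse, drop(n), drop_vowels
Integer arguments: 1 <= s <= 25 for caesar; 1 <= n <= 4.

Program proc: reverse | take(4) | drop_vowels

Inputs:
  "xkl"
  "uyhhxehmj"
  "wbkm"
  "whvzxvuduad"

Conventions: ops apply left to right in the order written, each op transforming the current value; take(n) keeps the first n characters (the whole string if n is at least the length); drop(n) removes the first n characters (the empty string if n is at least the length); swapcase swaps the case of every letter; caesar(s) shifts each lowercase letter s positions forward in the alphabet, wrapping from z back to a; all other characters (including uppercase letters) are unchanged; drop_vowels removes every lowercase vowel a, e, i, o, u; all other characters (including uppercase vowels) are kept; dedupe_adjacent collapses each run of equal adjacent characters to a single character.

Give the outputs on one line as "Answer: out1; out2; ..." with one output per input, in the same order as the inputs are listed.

"lkx"; "jmh"; "mkbw"; "dd"

Execution, op by op:
  "xkl" -> "lkx" -> "lkx" -> "lkx"
  "uyhhxehmj" -> "jmhexhhyu" -> "jmhe" -> "jmh"
  "wbkm" -> "mkbw" -> "mkbw" -> "mkbw"
  "whvzxvuduad" -> "dauduvxzvhw" -> "daud" -> "dd"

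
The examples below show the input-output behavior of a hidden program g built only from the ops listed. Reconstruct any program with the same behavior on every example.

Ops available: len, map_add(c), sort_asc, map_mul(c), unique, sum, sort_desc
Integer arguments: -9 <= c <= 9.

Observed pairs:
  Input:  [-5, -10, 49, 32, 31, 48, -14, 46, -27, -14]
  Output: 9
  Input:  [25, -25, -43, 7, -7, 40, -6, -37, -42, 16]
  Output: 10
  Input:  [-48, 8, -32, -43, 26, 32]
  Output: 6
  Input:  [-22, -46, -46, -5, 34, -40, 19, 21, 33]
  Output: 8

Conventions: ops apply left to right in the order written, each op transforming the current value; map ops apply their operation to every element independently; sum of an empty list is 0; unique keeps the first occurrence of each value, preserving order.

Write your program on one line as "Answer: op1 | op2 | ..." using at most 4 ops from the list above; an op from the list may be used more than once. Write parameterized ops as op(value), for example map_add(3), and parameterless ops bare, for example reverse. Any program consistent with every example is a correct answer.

sort_asc | unique | map_add(5) | len

Check, running the answer program on each example:
  [-5, -10, 49, 32, 31, 48, -14, 46, -27, -14] -> [-27, -14, -14, -10, -5, 31, 32, 46, 48, 49] -> [-27, -14, -10, -5, 31, 32, 46, 48, 49] -> [-22, -9, -5, 0, 36, 37, 51, 53, 54] -> 9
  [25, -25, -43, 7, -7, 40, -6, -37, -42, 16] -> [-43, -42, -37, -25, -7, -6, 7, 16, 25, 40] -> [-43, -42, -37, -25, -7, -6, 7, 16, 25, 40] -> [-38, -37, -32, -20, -2, -1, 12, 21, 30, 45] -> 10
  [-48, 8, -32, -43, 26, 32] -> [-48, -43, -32, 8, 26, 32] -> [-48, -43, -32, 8, 26, 32] -> [-43, -38, -27, 13, 31, 37] -> 6
  [-22, -46, -46, -5, 34, -40, 19, 21, 33] -> [-46, -46, -40, -22, -5, 19, 21, 33, 34] -> [-46, -40, -22, -5, 19, 21, 33, 34] -> [-41, -35, -17, 0, 24, 26, 38, 39] -> 8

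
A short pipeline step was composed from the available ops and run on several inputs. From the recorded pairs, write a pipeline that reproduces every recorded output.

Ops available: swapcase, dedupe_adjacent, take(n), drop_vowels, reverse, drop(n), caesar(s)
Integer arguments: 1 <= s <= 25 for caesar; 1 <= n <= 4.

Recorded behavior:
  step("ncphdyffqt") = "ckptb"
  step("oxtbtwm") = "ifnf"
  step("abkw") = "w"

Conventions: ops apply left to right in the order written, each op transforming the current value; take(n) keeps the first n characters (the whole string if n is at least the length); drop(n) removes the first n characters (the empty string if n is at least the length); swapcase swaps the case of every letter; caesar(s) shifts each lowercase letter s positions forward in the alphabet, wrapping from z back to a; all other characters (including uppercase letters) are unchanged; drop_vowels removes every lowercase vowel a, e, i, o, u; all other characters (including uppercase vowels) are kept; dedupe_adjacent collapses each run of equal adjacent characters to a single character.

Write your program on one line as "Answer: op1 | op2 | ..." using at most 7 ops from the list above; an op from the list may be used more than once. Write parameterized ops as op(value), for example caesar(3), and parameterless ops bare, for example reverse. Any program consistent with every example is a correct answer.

drop(2) | caesar(9) | drop_vowels | caesar(3) | reverse | drop(1)

Check, running the answer program on each example:
  "ncphdyffqt" -> "phdyffqt" -> "yqmhoozc" -> "yqmhzc" -> "btpkcf" -> "fckptb" -> "ckptb"
  "oxtbtwm" -> "tbtwm" -> "ckcfv" -> "ckcfv" -> "fnfiy" -> "yifnf" -> "ifnf"
  "abkw" -> "kw" -> "tf" -> "tf" -> "wi" -> "iw" -> "w"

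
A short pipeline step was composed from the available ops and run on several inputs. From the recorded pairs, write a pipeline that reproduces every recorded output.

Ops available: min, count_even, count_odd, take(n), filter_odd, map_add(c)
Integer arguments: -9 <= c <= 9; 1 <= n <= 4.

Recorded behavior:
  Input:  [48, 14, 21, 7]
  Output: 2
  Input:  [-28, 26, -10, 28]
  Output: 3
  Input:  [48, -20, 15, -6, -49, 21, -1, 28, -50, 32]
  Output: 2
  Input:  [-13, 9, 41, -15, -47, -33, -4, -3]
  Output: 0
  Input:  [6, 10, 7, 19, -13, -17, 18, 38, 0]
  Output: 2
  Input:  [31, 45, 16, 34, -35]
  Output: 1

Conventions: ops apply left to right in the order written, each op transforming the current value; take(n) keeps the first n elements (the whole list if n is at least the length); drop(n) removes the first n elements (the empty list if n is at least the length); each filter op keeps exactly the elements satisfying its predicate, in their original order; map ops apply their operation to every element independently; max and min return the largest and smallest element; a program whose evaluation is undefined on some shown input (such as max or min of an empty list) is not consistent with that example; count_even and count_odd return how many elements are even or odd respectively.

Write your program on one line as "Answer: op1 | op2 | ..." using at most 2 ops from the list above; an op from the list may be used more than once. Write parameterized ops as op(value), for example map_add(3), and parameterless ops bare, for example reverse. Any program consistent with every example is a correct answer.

take(3) | count_even

Check, running the answer program on each example:
  [48, 14, 21, 7] -> [48, 14, 21] -> 2
  [-28, 26, -10, 28] -> [-28, 26, -10] -> 3
  [48, -20, 15, -6, -49, 21, -1, 28, -50, 32] -> [48, -20, 15] -> 2
  [-13, 9, 41, -15, -47, -33, -4, -3] -> [-13, 9, 41] -> 0
  [6, 10, 7, 19, -13, -17, 18, 38, 0] -> [6, 10, 7] -> 2
  [31, 45, 16, 34, -35] -> [31, 45, 16] -> 1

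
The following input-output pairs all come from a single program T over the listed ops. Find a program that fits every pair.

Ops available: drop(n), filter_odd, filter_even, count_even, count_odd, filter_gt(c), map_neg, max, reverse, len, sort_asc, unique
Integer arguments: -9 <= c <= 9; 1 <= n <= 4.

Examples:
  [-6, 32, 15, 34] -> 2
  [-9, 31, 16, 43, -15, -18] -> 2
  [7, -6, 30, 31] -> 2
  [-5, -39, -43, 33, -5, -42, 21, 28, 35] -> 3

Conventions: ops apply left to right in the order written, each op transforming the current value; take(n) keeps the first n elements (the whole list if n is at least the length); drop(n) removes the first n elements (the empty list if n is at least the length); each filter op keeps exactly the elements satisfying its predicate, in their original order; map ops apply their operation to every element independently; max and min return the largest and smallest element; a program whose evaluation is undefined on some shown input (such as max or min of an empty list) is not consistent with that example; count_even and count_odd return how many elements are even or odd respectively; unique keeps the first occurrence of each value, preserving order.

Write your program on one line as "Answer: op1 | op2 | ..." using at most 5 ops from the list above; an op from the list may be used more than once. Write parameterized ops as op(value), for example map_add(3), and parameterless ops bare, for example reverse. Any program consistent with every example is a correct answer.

filter_gt(2) | drop(1) | map_neg | len

Check, running the answer program on each example:
  [-6, 32, 15, 34] -> [32, 15, 34] -> [15, 34] -> [-15, -34] -> 2
  [-9, 31, 16, 43, -15, -18] -> [31, 16, 43] -> [16, 43] -> [-16, -43] -> 2
  [7, -6, 30, 31] -> [7, 30, 31] -> [30, 31] -> [-30, -31] -> 2
  [-5, -39, -43, 33, -5, -42, 21, 28, 35] -> [33, 21, 28, 35] -> [21, 28, 35] -> [-21, -28, -35] -> 3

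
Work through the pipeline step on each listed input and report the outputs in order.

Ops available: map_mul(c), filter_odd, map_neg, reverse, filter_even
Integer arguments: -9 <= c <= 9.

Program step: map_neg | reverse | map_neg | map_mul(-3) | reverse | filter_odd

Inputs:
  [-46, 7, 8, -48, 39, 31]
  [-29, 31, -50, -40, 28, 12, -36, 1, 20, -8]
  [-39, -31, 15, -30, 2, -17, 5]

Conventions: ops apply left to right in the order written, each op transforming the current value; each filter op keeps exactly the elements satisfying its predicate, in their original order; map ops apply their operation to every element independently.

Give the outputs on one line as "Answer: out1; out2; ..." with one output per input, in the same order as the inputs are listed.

Execution, op by op:
  [-46, 7, 8, -48, 39, 31] -> [46, -7, -8, 48, -39, -31] -> [-31, -39, 48, -8, -7, 46] -> [31, 39, -48, 8, 7, -46] -> [-93, -117, 144, -24, -21, 138] -> [138, -21, -24, 144, -117, -93] -> [-21, -117, -93]
  [-29, 31, -50, -40, 28, 12, -36, 1, 20, -8] -> [29, -31, 50, 40, -28, -12, 36, -1, -20, 8] -> [8, -20, -1, 36, -12, -28, 40, 50, -31, 29] -> [-8, 20, 1, -36, 12, 28, -40, -50, 31, -29] -> [24, -60, -3, 108, -36, -84, 120, 150, -93, 87] -> [87, -93, 150, 120, -84, -36, 108, -3, -60, 24] -> [87, -93, -3]
  [-39, -31, 15, -30, 2, -17, 5] -> [39, 31, -15, 30, -2, 17, -5] -> [-5, 17, -2, 30, -15, 31, 39] -> [5, -17, 2, -30, 15, -31, -39] -> [-15, 51, -6, 90, -45, 93, 117] -> [117, 93, -45, 90, -6, 51, -15] -> [117, 93, -45, 51, -15]

[-21, -117, -93]; [87, -93, -3]; [117, 93, -45, 51, -15]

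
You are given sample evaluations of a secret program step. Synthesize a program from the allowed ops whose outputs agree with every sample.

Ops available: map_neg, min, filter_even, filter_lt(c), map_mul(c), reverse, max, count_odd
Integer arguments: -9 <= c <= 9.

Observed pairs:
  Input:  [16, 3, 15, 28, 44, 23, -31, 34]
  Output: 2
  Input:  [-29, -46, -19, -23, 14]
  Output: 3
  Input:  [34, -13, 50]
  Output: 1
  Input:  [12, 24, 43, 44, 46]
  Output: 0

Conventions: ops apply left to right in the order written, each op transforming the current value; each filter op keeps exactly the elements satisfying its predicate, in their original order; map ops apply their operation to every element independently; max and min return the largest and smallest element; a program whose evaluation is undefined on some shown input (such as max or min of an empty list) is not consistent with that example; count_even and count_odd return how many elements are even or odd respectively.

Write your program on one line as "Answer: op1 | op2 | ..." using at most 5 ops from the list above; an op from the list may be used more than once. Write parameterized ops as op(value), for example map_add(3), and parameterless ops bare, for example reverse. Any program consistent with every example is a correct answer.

filter_lt(9) | map_neg | reverse | map_neg | count_odd

Check, running the answer program on each example:
  [16, 3, 15, 28, 44, 23, -31, 34] -> [3, -31] -> [-3, 31] -> [31, -3] -> [-31, 3] -> 2
  [-29, -46, -19, -23, 14] -> [-29, -46, -19, -23] -> [29, 46, 19, 23] -> [23, 19, 46, 29] -> [-23, -19, -46, -29] -> 3
  [34, -13, 50] -> [-13] -> [13] -> [13] -> [-13] -> 1
  [12, 24, 43, 44, 46] -> [] -> [] -> [] -> [] -> 0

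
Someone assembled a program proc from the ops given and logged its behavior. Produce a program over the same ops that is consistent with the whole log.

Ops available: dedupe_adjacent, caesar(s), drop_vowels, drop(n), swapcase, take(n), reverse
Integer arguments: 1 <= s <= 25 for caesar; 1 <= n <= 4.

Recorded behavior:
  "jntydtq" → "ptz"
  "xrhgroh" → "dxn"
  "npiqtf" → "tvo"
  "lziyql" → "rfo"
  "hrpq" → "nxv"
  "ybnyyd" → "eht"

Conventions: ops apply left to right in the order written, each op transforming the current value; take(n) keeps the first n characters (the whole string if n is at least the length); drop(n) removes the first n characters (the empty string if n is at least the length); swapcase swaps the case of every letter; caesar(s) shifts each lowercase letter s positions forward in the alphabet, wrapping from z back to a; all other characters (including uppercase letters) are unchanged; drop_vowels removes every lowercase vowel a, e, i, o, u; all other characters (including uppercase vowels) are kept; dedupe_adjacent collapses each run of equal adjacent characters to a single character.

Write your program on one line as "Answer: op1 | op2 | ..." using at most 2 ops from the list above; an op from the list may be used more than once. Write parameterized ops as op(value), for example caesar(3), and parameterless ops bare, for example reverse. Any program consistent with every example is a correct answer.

take(3) | caesar(6)

Check, running the answer program on each example:
  "jntydtq" -> "jnt" -> "ptz"
  "xrhgroh" -> "xrh" -> "dxn"
  "npiqtf" -> "npi" -> "tvo"
  "lziyql" -> "lzi" -> "rfo"
  "hrpq" -> "hrp" -> "nxv"
  "ybnyyd" -> "ybn" -> "eht"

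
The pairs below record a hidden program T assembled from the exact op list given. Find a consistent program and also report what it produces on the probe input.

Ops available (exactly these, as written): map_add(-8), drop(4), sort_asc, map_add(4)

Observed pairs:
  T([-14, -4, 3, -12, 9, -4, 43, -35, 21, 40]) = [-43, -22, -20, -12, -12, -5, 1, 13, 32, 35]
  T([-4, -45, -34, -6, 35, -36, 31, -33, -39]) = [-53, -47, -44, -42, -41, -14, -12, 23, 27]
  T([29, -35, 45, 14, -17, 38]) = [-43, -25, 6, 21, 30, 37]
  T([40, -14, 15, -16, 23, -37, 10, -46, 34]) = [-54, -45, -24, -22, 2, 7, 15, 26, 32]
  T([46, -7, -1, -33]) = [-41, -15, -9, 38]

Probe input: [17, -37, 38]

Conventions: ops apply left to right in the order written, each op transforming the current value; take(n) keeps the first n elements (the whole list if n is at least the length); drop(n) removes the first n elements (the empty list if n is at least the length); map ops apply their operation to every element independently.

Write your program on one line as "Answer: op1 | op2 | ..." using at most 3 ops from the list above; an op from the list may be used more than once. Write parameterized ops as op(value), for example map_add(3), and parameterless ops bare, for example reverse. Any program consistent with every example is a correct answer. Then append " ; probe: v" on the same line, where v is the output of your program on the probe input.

map_add(-8) | sort_asc ; probe: [-45, 9, 30]

Check, running the answer program on each example:
  [-14, -4, 3, -12, 9, -4, 43, -35, 21, 40] -> [-22, -12, -5, -20, 1, -12, 35, -43, 13, 32] -> [-43, -22, -20, -12, -12, -5, 1, 13, 32, 35]
  [-4, -45, -34, -6, 35, -36, 31, -33, -39] -> [-12, -53, -42, -14, 27, -44, 23, -41, -47] -> [-53, -47, -44, -42, -41, -14, -12, 23, 27]
  [29, -35, 45, 14, -17, 38] -> [21, -43, 37, 6, -25, 30] -> [-43, -25, 6, 21, 30, 37]
  [40, -14, 15, -16, 23, -37, 10, -46, 34] -> [32, -22, 7, -24, 15, -45, 2, -54, 26] -> [-54, -45, -24, -22, 2, 7, 15, 26, 32]
  [46, -7, -1, -33] -> [38, -15, -9, -41] -> [-41, -15, -9, 38]
  probe: [17, -37, 38] -> [9, -45, 30] -> [-45, 9, 30]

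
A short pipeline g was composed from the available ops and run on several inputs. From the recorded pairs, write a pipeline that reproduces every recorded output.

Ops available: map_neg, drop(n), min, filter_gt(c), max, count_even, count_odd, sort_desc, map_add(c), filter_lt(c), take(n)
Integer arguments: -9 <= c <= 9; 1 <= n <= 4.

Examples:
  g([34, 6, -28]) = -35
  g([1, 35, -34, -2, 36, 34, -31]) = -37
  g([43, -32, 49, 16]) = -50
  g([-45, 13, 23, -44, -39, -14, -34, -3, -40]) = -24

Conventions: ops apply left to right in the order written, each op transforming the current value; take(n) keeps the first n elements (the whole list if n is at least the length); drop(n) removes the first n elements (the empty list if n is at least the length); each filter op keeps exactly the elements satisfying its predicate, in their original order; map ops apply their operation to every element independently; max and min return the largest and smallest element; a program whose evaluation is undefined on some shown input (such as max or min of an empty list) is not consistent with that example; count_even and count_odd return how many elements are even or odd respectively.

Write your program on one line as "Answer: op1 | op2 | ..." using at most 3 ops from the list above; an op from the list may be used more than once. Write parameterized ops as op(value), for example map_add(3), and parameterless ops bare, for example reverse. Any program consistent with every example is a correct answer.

map_add(1) | map_neg | min

Check, running the answer program on each example:
  [34, 6, -28] -> [35, 7, -27] -> [-35, -7, 27] -> -35
  [1, 35, -34, -2, 36, 34, -31] -> [2, 36, -33, -1, 37, 35, -30] -> [-2, -36, 33, 1, -37, -35, 30] -> -37
  [43, -32, 49, 16] -> [44, -31, 50, 17] -> [-44, 31, -50, -17] -> -50
  [-45, 13, 23, -44, -39, -14, -34, -3, -40] -> [-44, 14, 24, -43, -38, -13, -33, -2, -39] -> [44, -14, -24, 43, 38, 13, 33, 2, 39] -> -24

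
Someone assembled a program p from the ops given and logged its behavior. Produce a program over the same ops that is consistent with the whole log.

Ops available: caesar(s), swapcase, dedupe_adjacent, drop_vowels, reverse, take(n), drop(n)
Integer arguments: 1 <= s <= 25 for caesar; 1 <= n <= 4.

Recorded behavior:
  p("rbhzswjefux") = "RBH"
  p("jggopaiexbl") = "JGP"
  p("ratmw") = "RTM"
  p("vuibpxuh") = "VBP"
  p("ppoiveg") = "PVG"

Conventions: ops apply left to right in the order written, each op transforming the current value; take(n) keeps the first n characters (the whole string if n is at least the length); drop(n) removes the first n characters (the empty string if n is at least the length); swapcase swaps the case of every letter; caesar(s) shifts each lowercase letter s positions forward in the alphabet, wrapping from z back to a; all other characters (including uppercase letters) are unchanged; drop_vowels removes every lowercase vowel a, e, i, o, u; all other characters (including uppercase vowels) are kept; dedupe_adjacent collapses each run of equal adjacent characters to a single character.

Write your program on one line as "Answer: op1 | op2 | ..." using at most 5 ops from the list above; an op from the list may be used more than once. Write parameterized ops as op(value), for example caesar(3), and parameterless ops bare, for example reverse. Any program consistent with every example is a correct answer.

dedupe_adjacent | drop_vowels | swapcase | take(3)

Check, running the answer program on each example:
  "rbhzswjefux" -> "rbhzswjefux" -> "rbhzswjfx" -> "RBHZSWJFX" -> "RBH"
  "jggopaiexbl" -> "jgopaiexbl" -> "jgpxbl" -> "JGPXBL" -> "JGP"
  "ratmw" -> "ratmw" -> "rtmw" -> "RTMW" -> "RTM"
  "vuibpxuh" -> "vuibpxuh" -> "vbpxh" -> "VBPXH" -> "VBP"
  "ppoiveg" -> "poiveg" -> "pvg" -> "PVG" -> "PVG"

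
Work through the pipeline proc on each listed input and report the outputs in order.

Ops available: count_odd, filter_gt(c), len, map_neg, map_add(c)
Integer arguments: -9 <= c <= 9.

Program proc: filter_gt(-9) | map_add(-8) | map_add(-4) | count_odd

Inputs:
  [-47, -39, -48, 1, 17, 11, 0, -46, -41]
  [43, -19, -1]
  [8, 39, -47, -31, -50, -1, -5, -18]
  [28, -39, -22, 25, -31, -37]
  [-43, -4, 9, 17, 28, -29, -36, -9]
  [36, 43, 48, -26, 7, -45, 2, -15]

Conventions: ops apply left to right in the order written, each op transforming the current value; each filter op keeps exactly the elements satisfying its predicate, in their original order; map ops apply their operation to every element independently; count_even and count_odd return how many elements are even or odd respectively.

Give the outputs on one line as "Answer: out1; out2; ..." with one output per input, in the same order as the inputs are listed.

Execution, op by op:
  [-47, -39, -48, 1, 17, 11, 0, -46, -41] -> [1, 17, 11, 0] -> [-7, 9, 3, -8] -> [-11, 5, -1, -12] -> 3
  [43, -19, -1] -> [43, -1] -> [35, -9] -> [31, -13] -> 2
  [8, 39, -47, -31, -50, -1, -5, -18] -> [8, 39, -1, -5] -> [0, 31, -9, -13] -> [-4, 27, -13, -17] -> 3
  [28, -39, -22, 25, -31, -37] -> [28, 25] -> [20, 17] -> [16, 13] -> 1
  [-43, -4, 9, 17, 28, -29, -36, -9] -> [-4, 9, 17, 28] -> [-12, 1, 9, 20] -> [-16, -3, 5, 16] -> 2
  [36, 43, 48, -26, 7, -45, 2, -15] -> [36, 43, 48, 7, 2] -> [28, 35, 40, -1, -6] -> [24, 31, 36, -5, -10] -> 2

3; 2; 3; 1; 2; 2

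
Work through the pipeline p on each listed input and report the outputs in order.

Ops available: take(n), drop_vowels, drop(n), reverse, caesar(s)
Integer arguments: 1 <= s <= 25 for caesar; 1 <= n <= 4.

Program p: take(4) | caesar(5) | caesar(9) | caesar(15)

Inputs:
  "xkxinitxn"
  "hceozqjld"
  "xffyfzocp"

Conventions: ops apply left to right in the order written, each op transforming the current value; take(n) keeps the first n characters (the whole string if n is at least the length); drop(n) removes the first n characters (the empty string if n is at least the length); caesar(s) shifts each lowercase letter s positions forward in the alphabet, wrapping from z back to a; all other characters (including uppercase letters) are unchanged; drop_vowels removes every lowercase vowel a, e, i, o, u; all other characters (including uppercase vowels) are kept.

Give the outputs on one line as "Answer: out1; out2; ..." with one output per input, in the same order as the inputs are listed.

Execution, op by op:
  "xkxinitxn" -> "xkxi" -> "cpcn" -> "lylw" -> "anal"
  "hceozqjld" -> "hceo" -> "mhjt" -> "vqsc" -> "kfhr"
  "xffyfzocp" -> "xffy" -> "ckkd" -> "lttm" -> "aiib"

"anal"; "kfhr"; "aiib"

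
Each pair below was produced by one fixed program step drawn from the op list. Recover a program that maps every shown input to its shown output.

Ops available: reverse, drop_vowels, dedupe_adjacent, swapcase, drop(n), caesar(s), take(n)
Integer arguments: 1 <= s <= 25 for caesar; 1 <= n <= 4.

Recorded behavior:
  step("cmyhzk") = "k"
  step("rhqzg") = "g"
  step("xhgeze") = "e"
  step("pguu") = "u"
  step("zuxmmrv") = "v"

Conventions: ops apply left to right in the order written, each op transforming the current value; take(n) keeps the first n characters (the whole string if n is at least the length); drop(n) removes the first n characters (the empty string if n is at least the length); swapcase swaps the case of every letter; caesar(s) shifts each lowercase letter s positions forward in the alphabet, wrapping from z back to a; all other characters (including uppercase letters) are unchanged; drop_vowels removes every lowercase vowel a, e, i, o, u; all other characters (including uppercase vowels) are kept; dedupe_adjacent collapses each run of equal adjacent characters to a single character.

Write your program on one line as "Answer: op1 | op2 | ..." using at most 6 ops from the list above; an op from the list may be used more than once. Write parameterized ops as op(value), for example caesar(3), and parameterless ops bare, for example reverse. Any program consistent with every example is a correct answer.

reverse | swapcase | dedupe_adjacent | swapcase | take(1)

Check, running the answer program on each example:
  "cmyhzk" -> "kzhymc" -> "KZHYMC" -> "KZHYMC" -> "kzhymc" -> "k"
  "rhqzg" -> "gzqhr" -> "GZQHR" -> "GZQHR" -> "gzqhr" -> "g"
  "xhgeze" -> "ezeghx" -> "EZEGHX" -> "EZEGHX" -> "ezeghx" -> "e"
  "pguu" -> "uugp" -> "UUGP" -> "UGP" -> "ugp" -> "u"
  "zuxmmrv" -> "vrmmxuz" -> "VRMMXUZ" -> "VRMXUZ" -> "vrmxuz" -> "v"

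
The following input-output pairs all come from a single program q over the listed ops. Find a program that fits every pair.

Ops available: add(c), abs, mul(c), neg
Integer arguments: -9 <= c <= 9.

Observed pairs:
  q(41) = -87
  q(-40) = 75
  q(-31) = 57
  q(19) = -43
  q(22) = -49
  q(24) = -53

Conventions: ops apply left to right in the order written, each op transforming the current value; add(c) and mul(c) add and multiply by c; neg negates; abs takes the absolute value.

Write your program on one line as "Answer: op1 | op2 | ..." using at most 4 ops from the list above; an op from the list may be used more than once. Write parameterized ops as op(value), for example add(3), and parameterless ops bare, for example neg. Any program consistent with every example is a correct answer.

mul(2) | neg | add(-5)

Check, running the answer program on each example:
  41 -> 82 -> -82 -> -87
  -40 -> -80 -> 80 -> 75
  -31 -> -62 -> 62 -> 57
  19 -> 38 -> -38 -> -43
  22 -> 44 -> -44 -> -49
  24 -> 48 -> -48 -> -53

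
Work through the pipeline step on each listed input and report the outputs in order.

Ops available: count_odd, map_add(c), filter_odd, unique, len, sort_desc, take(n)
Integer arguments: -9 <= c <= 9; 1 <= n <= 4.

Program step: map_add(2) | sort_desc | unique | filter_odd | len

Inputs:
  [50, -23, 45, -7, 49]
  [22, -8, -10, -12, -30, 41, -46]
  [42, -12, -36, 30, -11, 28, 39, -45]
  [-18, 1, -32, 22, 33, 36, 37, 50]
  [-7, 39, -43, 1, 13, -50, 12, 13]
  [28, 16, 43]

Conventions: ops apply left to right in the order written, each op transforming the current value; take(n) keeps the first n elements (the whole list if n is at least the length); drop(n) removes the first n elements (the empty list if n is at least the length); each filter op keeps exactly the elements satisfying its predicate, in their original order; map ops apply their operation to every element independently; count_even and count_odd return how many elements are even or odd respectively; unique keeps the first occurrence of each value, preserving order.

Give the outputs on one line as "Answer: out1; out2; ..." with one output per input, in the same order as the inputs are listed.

4; 1; 3; 3; 5; 1

Execution, op by op:
  [50, -23, 45, -7, 49] -> [52, -21, 47, -5, 51] -> [52, 51, 47, -5, -21] -> [52, 51, 47, -5, -21] -> [51, 47, -5, -21] -> 4
  [22, -8, -10, -12, -30, 41, -46] -> [24, -6, -8, -10, -28, 43, -44] -> [43, 24, -6, -8, -10, -28, -44] -> [43, 24, -6, -8, -10, -28, -44] -> [43] -> 1
  [42, -12, -36, 30, -11, 28, 39, -45] -> [44, -10, -34, 32, -9, 30, 41, -43] -> [44, 41, 32, 30, -9, -10, -34, -43] -> [44, 41, 32, 30, -9, -10, -34, -43] -> [41, -9, -43] -> 3
  [-18, 1, -32, 22, 33, 36, 37, 50] -> [-16, 3, -30, 24, 35, 38, 39, 52] -> [52, 39, 38, 35, 24, 3, -16, -30] -> [52, 39, 38, 35, 24, 3, -16, -30] -> [39, 35, 3] -> 3
  [-7, 39, -43, 1, 13, -50, 12, 13] -> [-5, 41, -41, 3, 15, -48, 14, 15] -> [41, 15, 15, 14, 3, -5, -41, -48] -> [41, 15, 14, 3, -5, -41, -48] -> [41, 15, 3, -5, -41] -> 5
  [28, 16, 43] -> [30, 18, 45] -> [45, 30, 18] -> [45, 30, 18] -> [45] -> 1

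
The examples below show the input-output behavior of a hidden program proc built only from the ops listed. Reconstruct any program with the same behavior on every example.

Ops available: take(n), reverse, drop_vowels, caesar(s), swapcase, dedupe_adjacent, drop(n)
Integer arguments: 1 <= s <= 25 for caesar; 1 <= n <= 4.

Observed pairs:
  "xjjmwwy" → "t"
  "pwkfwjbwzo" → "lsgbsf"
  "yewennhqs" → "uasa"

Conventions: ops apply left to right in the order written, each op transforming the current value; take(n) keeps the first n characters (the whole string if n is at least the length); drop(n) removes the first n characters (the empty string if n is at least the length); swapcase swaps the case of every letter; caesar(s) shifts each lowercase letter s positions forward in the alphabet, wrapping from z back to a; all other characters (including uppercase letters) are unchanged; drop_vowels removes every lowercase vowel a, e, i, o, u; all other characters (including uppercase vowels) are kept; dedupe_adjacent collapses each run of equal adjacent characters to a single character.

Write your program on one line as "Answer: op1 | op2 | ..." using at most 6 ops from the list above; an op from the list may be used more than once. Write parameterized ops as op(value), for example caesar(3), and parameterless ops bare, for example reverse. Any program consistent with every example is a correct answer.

dedupe_adjacent | reverse | drop(4) | caesar(22) | reverse

Check, running the answer program on each example:
  "xjjmwwy" -> "xjmwy" -> "ywmjx" -> "x" -> "t" -> "t"
  "pwkfwjbwzo" -> "pwkfwjbwzo" -> "ozwbjwfkwp" -> "jwfkwp" -> "fsbgsl" -> "lsgbsf"
  "yewennhqs" -> "yewenhqs" -> "sqhnewey" -> "ewey" -> "asau" -> "uasa"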